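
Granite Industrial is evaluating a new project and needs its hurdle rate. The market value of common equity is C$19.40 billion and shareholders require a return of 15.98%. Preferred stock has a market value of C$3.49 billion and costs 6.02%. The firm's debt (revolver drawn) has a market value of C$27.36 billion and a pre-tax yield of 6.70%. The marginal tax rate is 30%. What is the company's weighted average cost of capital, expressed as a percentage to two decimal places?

9.14%

Total capital V = 19.4 + 3.49 + 27.36 = 50.25.
Equity: weight = 19.4/50.25 = 0.3861; cost = 15.98%.
Preferred: weight = 3.49/50.25 = 0.0695; cost = 6.02%.
Revolver drawn: weight = 27.36/50.25 = 0.5445; after-tax cost = 6.7% × (1 − 30%) = 4.6900%.
WACC = 0.3861 × 15.9800% + 0.0695 × 6.0200% + 0.5445 × 4.6900% = 9.1411%.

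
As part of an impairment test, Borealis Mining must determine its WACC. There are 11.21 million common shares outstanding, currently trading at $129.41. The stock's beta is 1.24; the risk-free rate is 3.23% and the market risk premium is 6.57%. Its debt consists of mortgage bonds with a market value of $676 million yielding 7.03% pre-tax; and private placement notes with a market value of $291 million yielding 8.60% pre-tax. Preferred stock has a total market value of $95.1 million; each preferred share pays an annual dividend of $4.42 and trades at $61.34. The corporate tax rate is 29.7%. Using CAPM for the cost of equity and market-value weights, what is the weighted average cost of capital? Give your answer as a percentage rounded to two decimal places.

8.87%

Cost of equity via CAPM: Re = 3.23% + 1.24 × 6.57% = 11.3768%.
Cost of preferred: Rp = 4.42 / 61.34 = 7.2057%.
Market value of equity E = 129.41 × 11.21m = 1450.6861m.
Total capital V = 1450.6861 + 95.1 + 676 + 291 = 2512.7861.
Equity: weight = 1450.6861/2512.7861 = 0.5773; cost = 11.3768%.
Preferred: weight = 95.1/2512.7861 = 0.0378; cost = 7.2057%.
Mortgage bonds: weight = 676/2512.7861 = 0.2690; after-tax cost = 7.03% × (1 − 29.7%) = 4.9421%.
Private placement notes: weight = 291/2512.7861 = 0.1158; after-tax cost = 8.6% × (1 − 29.7%) = 6.0458%.
WACC = 0.5773 × 11.3768% + 0.0378 × 7.2057% + 0.2690 × 4.9421% + 0.1158 × 6.0458% = 8.8705%.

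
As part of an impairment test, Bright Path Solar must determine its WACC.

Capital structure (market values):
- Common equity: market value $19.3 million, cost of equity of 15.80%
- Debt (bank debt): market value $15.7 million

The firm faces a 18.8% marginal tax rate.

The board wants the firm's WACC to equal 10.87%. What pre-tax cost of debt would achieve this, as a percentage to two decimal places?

Total capital V = 19.3 + 15.7 = 35.
Equity weight = 19.3/35 = 0.5514.
Bank debt weight = 15.7/35 = 0.4486.
Equity contribution = 0.5514 × 15.8% = 8.7126%.
Remaining for debt = 10.87% − 8.7126% = 2.1574%.
Rd × (1 − 18.8%) × 0.4486 = 2.1574%  ⇒  Rd = 5.9231%.

5.92%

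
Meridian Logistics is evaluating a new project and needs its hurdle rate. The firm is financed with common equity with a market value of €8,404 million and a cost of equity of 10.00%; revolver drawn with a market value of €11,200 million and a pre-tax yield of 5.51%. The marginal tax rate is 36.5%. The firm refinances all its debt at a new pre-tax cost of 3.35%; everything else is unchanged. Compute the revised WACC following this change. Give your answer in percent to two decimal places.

5.50%

After the change:
Total capital V = 8404 + 11200 = 19604.
Equity: weight = 8404/19604 = 0.4287; cost = 10%.
Revolver drawn: weight = 11200/19604 = 0.5713; after-tax cost = 3.35% × (1 − 36.5%) = 2.1273%.
WACC = 0.4287 × 10.0000% + 0.5713 × 2.1273% = 5.5022%.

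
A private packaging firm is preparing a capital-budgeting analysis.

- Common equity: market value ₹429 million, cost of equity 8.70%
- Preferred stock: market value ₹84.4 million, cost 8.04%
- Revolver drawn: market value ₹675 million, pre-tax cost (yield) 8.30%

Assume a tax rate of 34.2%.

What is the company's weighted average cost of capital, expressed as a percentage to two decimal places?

Total capital V = 429 + 84.4 + 675 = 1188.4.
Equity: weight = 429/1188.4 = 0.3610; cost = 8.7%.
Preferred: weight = 84.4/1188.4 = 0.0710; cost = 8.04%.
Revolver drawn: weight = 675/1188.4 = 0.5680; after-tax cost = 8.3% × (1 − 34.2%) = 5.4614%.
WACC = 0.3610 × 8.7000% + 0.0710 × 8.0400% + 0.5680 × 5.4614% = 6.8136%.

6.81%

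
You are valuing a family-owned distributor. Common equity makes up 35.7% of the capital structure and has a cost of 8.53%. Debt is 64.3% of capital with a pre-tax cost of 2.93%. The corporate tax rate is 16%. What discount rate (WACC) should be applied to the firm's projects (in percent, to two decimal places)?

4.63%

After-tax cost of debt = 2.93% × (1 − 16%) = 2.4612%.
WACC = 0.357 × 8.5300% + 0.643 × 2.4612% = 4.6278%.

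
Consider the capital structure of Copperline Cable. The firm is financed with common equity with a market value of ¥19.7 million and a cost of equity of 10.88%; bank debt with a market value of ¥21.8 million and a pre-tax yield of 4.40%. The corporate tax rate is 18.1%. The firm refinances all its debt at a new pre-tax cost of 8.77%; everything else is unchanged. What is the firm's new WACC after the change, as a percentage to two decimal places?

After the change:
Total capital V = 19.7 + 21.8 = 41.5.
Equity: weight = 19.7/41.5 = 0.4747; cost = 10.88%.
Bank debt: weight = 21.8/41.5 = 0.5253; after-tax cost = 8.77% × (1 − 18.1%) = 7.1826%.
WACC = 0.4747 × 10.8800% + 0.5253 × 7.1826% = 8.9378%.

8.94%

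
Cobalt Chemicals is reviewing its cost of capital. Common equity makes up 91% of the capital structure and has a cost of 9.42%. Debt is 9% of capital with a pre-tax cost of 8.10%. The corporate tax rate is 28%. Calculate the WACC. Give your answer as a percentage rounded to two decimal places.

After-tax cost of debt = 8.1% × (1 − 28%) = 5.8320%.
WACC = 0.910 × 9.4200% + 0.090 × 5.8320% = 9.0971%.

9.10%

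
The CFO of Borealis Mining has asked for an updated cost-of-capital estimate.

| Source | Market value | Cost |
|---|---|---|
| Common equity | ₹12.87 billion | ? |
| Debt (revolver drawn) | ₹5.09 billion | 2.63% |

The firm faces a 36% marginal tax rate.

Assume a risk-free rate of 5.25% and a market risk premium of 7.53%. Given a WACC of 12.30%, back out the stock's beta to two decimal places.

Total capital V = 12.87 + 5.09 = 17.96.
Equity weight = 12.87/17.96 = 0.7166.
Revolver drawn weight = 5.09/17.96 = 0.2834.
Debt contribution = 0.2834 × 2.63% × (1 − 36%) = 0.4770%.
Required equity contribution = 12.3% − 0.4770% = 11.8230%  ⇒  Re = 16.4989%.
CAPM: 16.4989% = 5.25% + β × 7.53%  ⇒  β = 1.4939.

1.49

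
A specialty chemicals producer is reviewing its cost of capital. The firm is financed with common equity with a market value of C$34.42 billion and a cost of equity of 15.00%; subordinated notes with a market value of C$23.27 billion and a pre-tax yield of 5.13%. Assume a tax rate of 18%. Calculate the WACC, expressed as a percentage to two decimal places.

10.65%

Total capital V = 34.42 + 23.27 = 57.69.
Equity: weight = 34.42/57.69 = 0.5966; cost = 15%.
Subordinated notes: weight = 23.27/57.69 = 0.4034; after-tax cost = 5.13% × (1 − 18%) = 4.2066%.
WACC = 0.5966 × 15.0000% + 0.4034 × 4.2066% = 10.6463%.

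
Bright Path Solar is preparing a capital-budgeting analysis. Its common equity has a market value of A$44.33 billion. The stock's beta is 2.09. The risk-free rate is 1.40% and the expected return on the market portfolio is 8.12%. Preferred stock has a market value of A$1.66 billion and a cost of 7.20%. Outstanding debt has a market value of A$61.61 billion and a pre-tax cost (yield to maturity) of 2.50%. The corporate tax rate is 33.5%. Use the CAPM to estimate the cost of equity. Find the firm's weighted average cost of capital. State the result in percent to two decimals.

Market risk premium = 8.12% − 1.4% = 6.72%.
Cost of equity via CAPM: Re = 1.4% + 2.09 × 6.72% = 15.4448%.
Total capital V = 44.33 + 1.66 + 61.61 = 107.6.
Equity: weight = 44.33/107.6 = 0.4120; cost = 15.4448%.
Preferred: weight = 1.66/107.6 = 0.0154; cost = 7.2%.
Debt: weight = 61.61/107.6 = 0.5726; after-tax cost = 2.5% × (1 − 33.5%) = 1.6625%.
WACC = 0.4120 × 15.4448% + 0.0154 × 7.2000% + 0.5726 × 1.6625% = 7.4261%.

7.43%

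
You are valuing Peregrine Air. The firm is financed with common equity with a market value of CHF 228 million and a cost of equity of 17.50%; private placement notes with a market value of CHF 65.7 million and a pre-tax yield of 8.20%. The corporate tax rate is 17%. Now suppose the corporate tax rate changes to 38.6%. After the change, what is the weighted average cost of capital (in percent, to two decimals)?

14.71%

After the change:
Total capital V = 228 + 65.7 = 293.7.
Equity: weight = 228/293.7 = 0.7763; cost = 17.5%.
Private placement notes: weight = 65.7/293.7 = 0.2237; after-tax cost = 8.2% × (1 − 38.6%) = 5.0348%.
WACC = 0.7763 × 17.5000% + 0.2237 × 5.0348% = 14.7116%.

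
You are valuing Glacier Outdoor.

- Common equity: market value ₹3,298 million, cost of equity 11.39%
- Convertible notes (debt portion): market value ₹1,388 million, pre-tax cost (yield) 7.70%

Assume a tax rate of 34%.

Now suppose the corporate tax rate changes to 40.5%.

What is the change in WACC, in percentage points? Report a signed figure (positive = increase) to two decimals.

-0.15 pp

Current WACC:
Total capital V = 3298 + 1388 = 4686.
Equity: weight = 3298/4686 = 0.7038; cost = 11.39%.
Convertible notes (debt portion): weight = 1388/4686 = 0.2962; after-tax cost = 7.7% × (1 − 34%) = 5.0820%.
WACC = 0.7038 × 11.3900% + 0.2962 × 5.0820% = 9.5216%.
After the change:
Total capital V = 3298 + 1388 = 4686.
Equity: weight = 3298/4686 = 0.7038; cost = 11.39%.
Convertible notes (debt portion): weight = 1388/4686 = 0.2962; after-tax cost = 7.7% × (1 − 40.5%) = 4.5815%.
WACC = 0.7038 × 11.3900% + 0.2962 × 4.5815% = 9.3733%.
Change in WACC = 9.3733% − 9.5216% = -0.1482 pp.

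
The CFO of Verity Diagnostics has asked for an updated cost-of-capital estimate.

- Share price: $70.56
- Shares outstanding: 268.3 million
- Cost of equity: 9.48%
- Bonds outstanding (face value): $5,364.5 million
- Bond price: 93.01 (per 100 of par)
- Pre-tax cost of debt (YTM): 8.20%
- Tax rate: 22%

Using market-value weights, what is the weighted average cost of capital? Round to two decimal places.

Market value of equity E = 70.56 × 268.3m = 18931.248m. Market value of debt D = 5364.5m × 93.01/100 = 4989.52145m.
Total capital V = 18931.248 + 4989.52145 = 23920.76945.
Equity: weight = 18931.248/23920.76945 = 0.7914; cost = 9.48%.
Bonds outstanding: weight = 4989.52145/23920.76945 = 0.2086; after-tax cost = 8.2% × (1 − 22%) = 6.3960%.
WACC = 0.7914 × 9.4800% + 0.2086 × 6.3960% = 8.8367%.

8.84%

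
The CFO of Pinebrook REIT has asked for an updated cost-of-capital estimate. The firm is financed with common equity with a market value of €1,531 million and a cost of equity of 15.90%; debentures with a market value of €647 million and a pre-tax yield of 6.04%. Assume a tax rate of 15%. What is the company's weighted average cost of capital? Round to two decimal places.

12.70%

Total capital V = 1531 + 647 = 2178.
Equity: weight = 1531/2178 = 0.7029; cost = 15.9%.
Debentures: weight = 647/2178 = 0.2971; after-tax cost = 6.04% × (1 − 15%) = 5.1340%.
WACC = 0.7029 × 15.9000% + 0.2971 × 5.1340% = 12.7018%.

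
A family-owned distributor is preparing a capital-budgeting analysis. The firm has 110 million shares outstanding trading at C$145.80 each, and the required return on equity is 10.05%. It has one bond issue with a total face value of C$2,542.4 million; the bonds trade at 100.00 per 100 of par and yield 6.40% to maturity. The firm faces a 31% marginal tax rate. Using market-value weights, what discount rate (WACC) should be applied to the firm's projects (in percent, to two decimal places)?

9.28%

Market value of equity E = 145.8 × 110m = 16038m. Market value of debt D = 2542.4m × 100.0/100 = 2542.4m.
Total capital V = 16038 + 2542.4 = 18580.4.
Equity: weight = 16038/18580.4 = 0.8632; cost = 10.05%.
Bonds outstanding: weight = 2542.4/18580.4 = 0.1368; after-tax cost = 6.4% × (1 − 31%) = 4.4160%.
WACC = 0.8632 × 10.0500% + 0.1368 × 4.4160% = 9.2791%.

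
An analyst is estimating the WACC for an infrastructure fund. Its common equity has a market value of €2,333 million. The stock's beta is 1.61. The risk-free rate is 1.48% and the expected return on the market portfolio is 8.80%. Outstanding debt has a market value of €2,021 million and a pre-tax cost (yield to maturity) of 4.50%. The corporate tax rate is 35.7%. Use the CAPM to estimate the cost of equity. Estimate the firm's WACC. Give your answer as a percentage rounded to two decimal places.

8.45%

Market risk premium = 8.8% − 1.48% = 7.32%.
Cost of equity via CAPM: Re = 1.48% + 1.61 × 7.32% = 13.2652%.
Total capital V = 2333 + 2021 = 4354.
Equity: weight = 2333/4354 = 0.5358; cost = 13.2652%.
Debt: weight = 2021/4354 = 0.4642; after-tax cost = 4.5% × (1 − 35.7%) = 2.8935%.
WACC = 0.5358 × 13.2652% + 0.4642 × 2.8935% = 8.4510%.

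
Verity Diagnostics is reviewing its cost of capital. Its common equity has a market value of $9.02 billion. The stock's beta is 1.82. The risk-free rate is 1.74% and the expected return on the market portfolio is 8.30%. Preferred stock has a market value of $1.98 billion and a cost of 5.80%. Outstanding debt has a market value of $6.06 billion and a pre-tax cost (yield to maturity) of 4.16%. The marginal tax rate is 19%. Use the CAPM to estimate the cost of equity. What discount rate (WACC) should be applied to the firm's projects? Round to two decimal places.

9.10%

Market risk premium = 8.3% − 1.74% = 6.56%.
Cost of equity via CAPM: Re = 1.74% + 1.82 × 6.56% = 13.6792%.
Total capital V = 9.02 + 1.98 + 6.06 = 17.06.
Equity: weight = 9.02/17.06 = 0.5287; cost = 13.6792%.
Preferred: weight = 1.98/17.06 = 0.1161; cost = 5.8%.
Debt: weight = 6.06/17.06 = 0.3552; after-tax cost = 4.16% × (1 − 19%) = 3.3696%.
WACC = 0.5287 × 13.6792% + 0.1161 × 5.8000% + 0.3552 × 3.3696% = 9.1026%.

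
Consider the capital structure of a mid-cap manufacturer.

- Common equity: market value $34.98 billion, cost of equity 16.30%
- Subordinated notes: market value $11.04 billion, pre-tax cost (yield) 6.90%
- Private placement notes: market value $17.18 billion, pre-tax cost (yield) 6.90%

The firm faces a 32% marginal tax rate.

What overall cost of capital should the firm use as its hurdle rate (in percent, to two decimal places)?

Total capital V = 34.98 + 11.04 + 17.18 = 63.2.
Equity: weight = 34.98/63.2 = 0.5535; cost = 16.3%.
Subordinated notes: weight = 11.04/63.2 = 0.1747; after-tax cost = 6.9% × (1 − 32%) = 4.6920%.
Private placement notes: weight = 17.18/63.2 = 0.2718; after-tax cost = 6.9% × (1 − 32%) = 4.6920%.
WACC = 0.5535 × 16.3000% + 0.1747 × 4.6920% + 0.2718 × 4.6920% = 11.1168%.

11.12%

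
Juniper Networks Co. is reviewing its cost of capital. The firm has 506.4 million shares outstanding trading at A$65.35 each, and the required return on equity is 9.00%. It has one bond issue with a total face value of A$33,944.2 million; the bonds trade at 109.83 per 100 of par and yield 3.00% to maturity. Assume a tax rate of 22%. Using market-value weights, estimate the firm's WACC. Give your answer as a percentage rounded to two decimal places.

5.47%

Market value of equity E = 65.35 × 506.4m = 33093.24m. Market value of debt D = 33944.2m × 109.83/100 = 37280.91486m.
Total capital V = 33093.24 + 37280.91486 = 70374.15486.
Equity: weight = 33093.24/70374.15486 = 0.4702; cost = 9%.
Bonds outstanding: weight = 37280.91486/70374.15486 = 0.5298; after-tax cost = 3% × (1 − 22%) = 2.3400%.
WACC = 0.4702 × 9.0000% + 0.5298 × 2.3400% = 5.4718%.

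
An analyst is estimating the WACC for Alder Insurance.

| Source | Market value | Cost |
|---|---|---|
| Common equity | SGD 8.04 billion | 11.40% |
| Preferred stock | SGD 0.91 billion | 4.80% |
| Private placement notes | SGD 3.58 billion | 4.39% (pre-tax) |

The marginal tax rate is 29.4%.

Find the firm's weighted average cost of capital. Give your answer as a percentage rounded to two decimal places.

Total capital V = 8.04 + 0.91 + 3.58 = 12.53.
Equity: weight = 8.04/12.53 = 0.6417; cost = 11.4%.
Preferred: weight = 0.91/12.53 = 0.0726; cost = 4.8%.
Private placement notes: weight = 3.58/12.53 = 0.2857; after-tax cost = 4.39% × (1 − 29.4%) = 3.0993%.
WACC = 0.6417 × 11.4000% + 0.0726 × 4.8000% + 0.2857 × 3.0993% = 8.5491%.

8.55%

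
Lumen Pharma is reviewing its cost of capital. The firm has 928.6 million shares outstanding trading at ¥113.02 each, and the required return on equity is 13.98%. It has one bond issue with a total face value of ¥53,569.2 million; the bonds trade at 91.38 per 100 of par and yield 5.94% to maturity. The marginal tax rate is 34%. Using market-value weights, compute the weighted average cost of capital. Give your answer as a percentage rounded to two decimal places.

Market value of equity E = 113.02 × 928.6m = 104950.372m. Market value of debt D = 53569.2m × 91.38/100 = 48951.53496m.
Total capital V = 104950.372 + 48951.53496 = 153901.90696.
Equity: weight = 104950.372/153901.90696 = 0.6819; cost = 13.98%.
Bonds outstanding: weight = 48951.53496/153901.90696 = 0.3181; after-tax cost = 5.94% × (1 − 34%) = 3.9204%.
WACC = 0.6819 × 13.9800% + 0.3181 × 3.9204% = 10.7803%.

10.78%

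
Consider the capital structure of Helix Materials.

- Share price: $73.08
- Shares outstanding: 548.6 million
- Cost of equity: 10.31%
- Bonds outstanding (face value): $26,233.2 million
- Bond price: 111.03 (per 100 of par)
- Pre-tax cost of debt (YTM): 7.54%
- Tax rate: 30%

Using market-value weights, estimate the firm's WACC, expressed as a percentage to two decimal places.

Market value of equity E = 73.08 × 548.6m = 40091.688m. Market value of debt D = 26233.2m × 111.03/100 = 29126.72196m.
Total capital V = 40091.688 + 29126.72196 = 69218.40996.
Equity: weight = 40091.688/69218.40996 = 0.5792; cost = 10.31%.
Bonds outstanding: weight = 29126.72196/69218.40996 = 0.4208; after-tax cost = 7.54% × (1 − 30%) = 5.2780%.
WACC = 0.5792 × 10.3100% + 0.4208 × 5.2780% = 8.1926%.

8.19%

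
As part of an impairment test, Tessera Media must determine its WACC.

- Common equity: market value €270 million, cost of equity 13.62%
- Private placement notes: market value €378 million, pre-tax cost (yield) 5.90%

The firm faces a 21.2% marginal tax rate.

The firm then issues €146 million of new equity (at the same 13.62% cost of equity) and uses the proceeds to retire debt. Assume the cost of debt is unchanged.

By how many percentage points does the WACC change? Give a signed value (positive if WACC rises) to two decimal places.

+2.02 pp

Current WACC:
Total capital V = 270 + 378 = 648.
Equity: weight = 270/648 = 0.4167; cost = 13.62%.
Private placement notes: weight = 378/648 = 0.5833; after-tax cost = 5.9% × (1 − 21.2%) = 4.6492%.
WACC = 0.4167 × 13.6200% + 0.5833 × 4.6492% = 8.3870%.
After the change:
Total capital V = 416 + 232 = 648.
Equity: weight = 416/648 = 0.6420; cost = 13.62%.
Private placement notes: weight = 232/648 = 0.3580; after-tax cost = 5.9% × (1 − 21.2%) = 4.6492%.
WACC = 0.6420 × 13.6200% + 0.3580 × 4.6492% = 10.4082%.
Change in WACC = 10.4082% − 8.3870% = 2.0212 pp.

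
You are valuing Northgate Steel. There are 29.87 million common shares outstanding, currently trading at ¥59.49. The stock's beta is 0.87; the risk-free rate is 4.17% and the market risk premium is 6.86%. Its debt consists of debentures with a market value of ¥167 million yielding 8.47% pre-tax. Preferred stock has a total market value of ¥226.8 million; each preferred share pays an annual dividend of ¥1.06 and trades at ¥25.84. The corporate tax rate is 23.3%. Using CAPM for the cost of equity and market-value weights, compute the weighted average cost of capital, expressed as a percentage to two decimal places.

9.23%

Cost of equity via CAPM: Re = 4.17% + 0.87 × 6.86% = 10.1382%.
Cost of preferred: Rp = 1.06 / 25.84 = 4.1022%.
Market value of equity E = 59.49 × 29.87m = 1776.9663m.
Total capital V = 1776.9663 + 226.8 + 167 = 2170.7663.
Equity: weight = 1776.9663/2170.7663 = 0.8186; cost = 10.1382%.
Preferred: weight = 226.8/2170.7663 = 0.1045; cost = 4.1022%.
Debentures: weight = 167/2170.7663 = 0.0769; after-tax cost = 8.47% × (1 − 23.3%) = 6.4965%.
WACC = 0.8186 × 10.1382% + 0.1045 × 4.1022% + 0.0769 × 6.4965% = 9.2274%.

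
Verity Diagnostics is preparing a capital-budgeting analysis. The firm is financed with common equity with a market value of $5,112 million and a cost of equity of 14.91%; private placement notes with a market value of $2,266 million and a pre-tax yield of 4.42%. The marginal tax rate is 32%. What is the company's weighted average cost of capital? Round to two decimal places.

11.25%

Total capital V = 5112 + 2266 = 7378.
Equity: weight = 5112/7378 = 0.6929; cost = 14.91%.
Private placement notes: weight = 2266/7378 = 0.3071; after-tax cost = 4.42% × (1 − 32%) = 3.0056%.
WACC = 0.6929 × 14.9100% + 0.3071 × 3.0056% = 11.2538%.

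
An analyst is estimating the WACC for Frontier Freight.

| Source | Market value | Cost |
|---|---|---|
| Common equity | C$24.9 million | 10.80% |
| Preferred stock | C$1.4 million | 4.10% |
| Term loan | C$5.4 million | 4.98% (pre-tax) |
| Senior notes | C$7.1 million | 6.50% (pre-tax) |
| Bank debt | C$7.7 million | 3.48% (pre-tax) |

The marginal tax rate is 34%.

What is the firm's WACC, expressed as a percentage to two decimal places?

Total capital V = 24.9 + 1.4 + 5.4 + 7.1 + 7.7 = 46.5.
Equity: weight = 24.9/46.5 = 0.5355; cost = 10.8%.
Preferred: weight = 1.4/46.5 = 0.0301; cost = 4.1%.
Term loan: weight = 5.4/46.5 = 0.1161; after-tax cost = 4.98% × (1 − 34%) = 3.2868%.
Senior notes: weight = 7.1/46.5 = 0.1527; after-tax cost = 6.5% × (1 − 34%) = 4.2900%.
Bank debt: weight = 7.7/46.5 = 0.1656; after-tax cost = 3.48% × (1 − 34%) = 2.2968%.
WACC = 0.5355 × 10.8000% + 0.0301 × 4.1000% + 0.1161 × 3.2868% + 0.1527 × 4.2900% + 0.1656 × 2.2968% = 7.3237%.

7.32%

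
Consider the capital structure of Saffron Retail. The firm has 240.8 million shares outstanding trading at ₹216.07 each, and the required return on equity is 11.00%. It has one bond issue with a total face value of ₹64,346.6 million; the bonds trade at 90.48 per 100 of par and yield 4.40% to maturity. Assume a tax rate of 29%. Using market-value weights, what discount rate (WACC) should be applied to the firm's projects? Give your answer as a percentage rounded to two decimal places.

Market value of equity E = 216.07 × 240.8m = 52029.656m. Market value of debt D = 64346.6m × 90.48/100 = 58220.80368m.
Total capital V = 52029.656 + 58220.80368 = 110250.45968.
Equity: weight = 52029.656/110250.45968 = 0.4719; cost = 11%.
Bonds outstanding: weight = 58220.80368/110250.45968 = 0.5281; after-tax cost = 4.4% × (1 − 29%) = 3.1240%.
WACC = 0.4719 × 11.0000% + 0.5281 × 3.1240% = 6.8409%.

6.84%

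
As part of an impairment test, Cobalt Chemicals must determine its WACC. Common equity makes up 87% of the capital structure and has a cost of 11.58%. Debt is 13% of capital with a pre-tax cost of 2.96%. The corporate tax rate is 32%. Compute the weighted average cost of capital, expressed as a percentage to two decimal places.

After-tax cost of debt = 2.96% × (1 − 32%) = 2.0128%.
WACC = 0.870 × 11.5800% + 0.130 × 2.0128% = 10.3363%.

10.34%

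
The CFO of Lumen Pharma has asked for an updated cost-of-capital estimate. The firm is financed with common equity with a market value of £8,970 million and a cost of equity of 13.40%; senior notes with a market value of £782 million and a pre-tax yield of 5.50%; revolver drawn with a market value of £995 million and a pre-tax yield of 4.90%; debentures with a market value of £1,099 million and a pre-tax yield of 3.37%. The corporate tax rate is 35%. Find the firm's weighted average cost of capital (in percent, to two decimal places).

10.85%

Total capital V = 8970 + 782 + 995 + 1099 = 11846.
Equity: weight = 8970/11846 = 0.7572; cost = 13.4%.
Senior notes: weight = 782/11846 = 0.0660; after-tax cost = 5.5% × (1 − 35%) = 3.5750%.
Revolver drawn: weight = 995/11846 = 0.0840; after-tax cost = 4.9% × (1 − 35%) = 3.1850%.
Debentures: weight = 1099/11846 = 0.0928; after-tax cost = 3.37% × (1 − 35%) = 2.1905%.
WACC = 0.7572 × 13.4000% + 0.0660 × 3.5750% + 0.0840 × 3.1850% + 0.0928 × 2.1905% = 10.8535%.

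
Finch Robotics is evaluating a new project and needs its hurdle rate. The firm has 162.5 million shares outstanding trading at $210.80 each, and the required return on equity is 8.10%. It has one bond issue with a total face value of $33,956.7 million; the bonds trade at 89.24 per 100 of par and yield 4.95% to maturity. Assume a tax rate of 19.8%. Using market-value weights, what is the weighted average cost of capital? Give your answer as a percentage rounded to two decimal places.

Market value of equity E = 210.8 × 162.5m = 34255m. Market value of debt D = 33956.7m × 89.24/100 = 30302.95908m.
Total capital V = 34255 + 30302.95908 = 64557.95908.
Equity: weight = 34255/64557.95908 = 0.5306; cost = 8.1%.
Bonds outstanding: weight = 30302.95908/64557.95908 = 0.4694; after-tax cost = 4.95% × (1 − 19.8%) = 3.9699%.
WACC = 0.5306 × 8.1000% + 0.4694 × 3.9699% = 6.1614%.

6.16%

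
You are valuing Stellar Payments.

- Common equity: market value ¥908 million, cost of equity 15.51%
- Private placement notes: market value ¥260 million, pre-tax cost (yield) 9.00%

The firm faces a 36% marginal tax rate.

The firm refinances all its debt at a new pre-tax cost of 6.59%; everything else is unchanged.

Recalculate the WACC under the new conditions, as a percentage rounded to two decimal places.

13.00%

After the change:
Total capital V = 908 + 260 = 1168.
Equity: weight = 908/1168 = 0.7774; cost = 15.51%.
Private placement notes: weight = 260/1168 = 0.2226; after-tax cost = 6.59% × (1 − 36%) = 4.2176%.
WACC = 0.7774 × 15.5100% + 0.2226 × 4.2176% = 12.9963%.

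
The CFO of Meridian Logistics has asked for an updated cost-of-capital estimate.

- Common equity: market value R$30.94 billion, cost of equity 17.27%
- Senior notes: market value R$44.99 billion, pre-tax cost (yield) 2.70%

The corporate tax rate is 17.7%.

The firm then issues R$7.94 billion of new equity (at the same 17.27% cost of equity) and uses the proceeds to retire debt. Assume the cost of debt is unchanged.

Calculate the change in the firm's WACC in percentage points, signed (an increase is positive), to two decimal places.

Current WACC:
Total capital V = 30.94 + 44.99 = 75.93.
Equity: weight = 30.94/75.93 = 0.4075; cost = 17.27%.
Senior notes: weight = 44.99/75.93 = 0.5925; after-tax cost = 2.7% × (1 − 17.7%) = 2.2221%.
WACC = 0.4075 × 17.2700% + 0.5925 × 2.2221% = 8.3538%.
After the change:
Total capital V = 38.88 + 37.05 = 75.93.
Equity: weight = 38.88/75.93 = 0.5121; cost = 17.27%.
Senior notes: weight = 37.05/75.93 = 0.4879; after-tax cost = 2.7% × (1 − 17.7%) = 2.2221%.
WACC = 0.5121 × 17.2700% + 0.4879 × 2.2221% = 9.9274%.
Change in WACC = 9.9274% − 8.3538% = 1.5736 pp.

+1.57 pp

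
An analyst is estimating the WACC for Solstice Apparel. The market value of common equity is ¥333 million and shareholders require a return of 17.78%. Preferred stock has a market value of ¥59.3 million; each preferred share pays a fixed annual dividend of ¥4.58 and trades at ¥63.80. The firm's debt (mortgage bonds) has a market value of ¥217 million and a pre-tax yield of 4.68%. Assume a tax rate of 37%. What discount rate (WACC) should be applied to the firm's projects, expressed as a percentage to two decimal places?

11.47%

Cost of preferred: Rp = 4.58 / 63.8 = 7.1787%.
Total capital V = 333 + 59.3 + 217 = 609.3.
Equity: weight = 333/609.3 = 0.5465; cost = 17.78%.
Preferred: weight = 59.3/609.3 = 0.0973; cost = 7.1787%.
Mortgage bonds: weight = 217/609.3 = 0.3561; after-tax cost = 4.68% × (1 − 37%) = 2.9484%.
WACC = 0.5465 × 17.7800% + 0.0973 × 7.1787% + 0.3561 × 2.9484% = 11.4660%.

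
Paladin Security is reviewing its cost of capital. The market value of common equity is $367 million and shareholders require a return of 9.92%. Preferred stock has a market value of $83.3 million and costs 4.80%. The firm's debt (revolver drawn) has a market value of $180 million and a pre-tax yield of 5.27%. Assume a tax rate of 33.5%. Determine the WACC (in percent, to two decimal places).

Total capital V = 367 + 83.3 + 180 = 630.3.
Equity: weight = 367/630.3 = 0.5823; cost = 9.92%.
Preferred: weight = 83.3/630.3 = 0.1322; cost = 4.8%.
Revolver drawn: weight = 180/630.3 = 0.2856; after-tax cost = 5.27% × (1 − 33.5%) = 3.5046%.
WACC = 0.5823 × 9.9200% + 0.1322 × 4.8000% + 0.2856 × 3.5046% = 7.4112%.

7.41%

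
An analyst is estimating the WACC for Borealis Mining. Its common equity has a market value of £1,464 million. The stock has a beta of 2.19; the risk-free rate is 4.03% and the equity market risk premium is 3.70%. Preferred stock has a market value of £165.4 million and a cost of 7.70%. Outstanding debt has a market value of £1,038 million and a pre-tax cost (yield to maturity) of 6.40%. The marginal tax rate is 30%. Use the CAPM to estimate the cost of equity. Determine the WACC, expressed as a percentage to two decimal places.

8.88%

Cost of equity via CAPM: Re = 4.03% + 2.19 × 3.7% = 12.1330%.
Total capital V = 1464 + 165.4 + 1038 = 2667.4.
Equity: weight = 1464/2667.4 = 0.5488; cost = 12.133%.
Preferred: weight = 165.4/2667.4 = 0.0620; cost = 7.7%.
Debt: weight = 1038/2667.4 = 0.3891; after-tax cost = 6.4% × (1 − 30%) = 4.4800%.
WACC = 0.5488 × 12.1330% + 0.0620 × 7.7000% + 0.3891 × 4.4800% = 8.8800%.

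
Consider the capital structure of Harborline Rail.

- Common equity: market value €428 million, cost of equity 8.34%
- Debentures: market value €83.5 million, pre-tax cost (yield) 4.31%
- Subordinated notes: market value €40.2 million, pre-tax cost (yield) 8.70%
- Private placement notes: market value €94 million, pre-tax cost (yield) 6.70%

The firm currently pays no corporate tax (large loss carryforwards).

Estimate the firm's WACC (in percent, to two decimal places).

7.60%

Total capital V = 428 + 83.5 + 40.2 + 94 = 645.7.
Equity: weight = 428/645.7 = 0.6628; cost = 8.34%.
Debentures: weight = 83.5/645.7 = 0.1293; after-tax cost = 4.31% × (1 − 0%) = 4.3100%.
Subordinated notes: weight = 40.2/645.7 = 0.0623; after-tax cost = 8.7% × (1 − 0%) = 8.7000%.
Private placement notes: weight = 94/645.7 = 0.1456; after-tax cost = 6.7% × (1 − 0%) = 6.7000%.
WACC = 0.6628 × 8.3400% + 0.1293 × 4.3100% + 0.0623 × 8.7000% + 0.1456 × 6.7000% = 7.6025%.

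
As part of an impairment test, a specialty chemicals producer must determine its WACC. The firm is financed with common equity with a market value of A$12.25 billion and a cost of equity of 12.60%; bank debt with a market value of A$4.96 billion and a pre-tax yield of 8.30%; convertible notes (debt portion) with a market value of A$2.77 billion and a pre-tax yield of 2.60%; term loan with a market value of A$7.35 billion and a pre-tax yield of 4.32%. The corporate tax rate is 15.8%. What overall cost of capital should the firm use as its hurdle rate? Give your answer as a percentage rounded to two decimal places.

Total capital V = 12.25 + 4.96 + 2.77 + 7.35 = 27.33.
Equity: weight = 12.25/27.33 = 0.4482; cost = 12.6%.
Bank debt: weight = 4.96/27.33 = 0.1815; after-tax cost = 8.3% × (1 − 15.8%) = 6.9886%.
Convertible notes (debt portion): weight = 2.77/27.33 = 0.1014; after-tax cost = 2.6% × (1 − 15.8%) = 2.1892%.
Term loan: weight = 7.35/27.33 = 0.2689; after-tax cost = 4.32% × (1 − 15.8%) = 3.6374%.
WACC = 0.4482 × 12.6000% + 0.1815 × 6.9886% + 0.1014 × 2.1892% + 0.2689 × 3.6374% = 8.1161%.

8.12%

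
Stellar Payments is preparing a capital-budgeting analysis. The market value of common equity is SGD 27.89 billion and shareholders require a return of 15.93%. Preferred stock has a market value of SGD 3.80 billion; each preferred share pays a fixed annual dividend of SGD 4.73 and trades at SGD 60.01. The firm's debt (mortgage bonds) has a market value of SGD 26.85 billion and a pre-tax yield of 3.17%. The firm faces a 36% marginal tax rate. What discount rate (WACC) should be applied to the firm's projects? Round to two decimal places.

9.03%

Cost of preferred: Rp = 4.73 / 60.01 = 7.8820%.
Total capital V = 27.89 + 3.8 + 26.85 = 58.54.
Equity: weight = 27.89/58.54 = 0.4764; cost = 15.93%.
Preferred: weight = 3.8/58.54 = 0.0649; cost = 7.882%.
Mortgage bonds: weight = 26.85/58.54 = 0.4587; after-tax cost = 3.17% × (1 − 36%) = 2.0288%.
WACC = 0.4764 × 15.9300% + 0.0649 × 7.8820% + 0.4587 × 2.0288% = 9.0316%.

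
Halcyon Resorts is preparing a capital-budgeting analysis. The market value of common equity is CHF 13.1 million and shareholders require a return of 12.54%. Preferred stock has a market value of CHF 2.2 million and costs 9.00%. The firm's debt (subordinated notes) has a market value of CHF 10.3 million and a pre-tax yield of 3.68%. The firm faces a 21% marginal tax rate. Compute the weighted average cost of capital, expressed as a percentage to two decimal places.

8.36%

Total capital V = 13.1 + 2.2 + 10.3 = 25.6.
Equity: weight = 13.1/25.6 = 0.5117; cost = 12.54%.
Preferred: weight = 2.2/25.6 = 0.0859; cost = 9%.
Subordinated notes: weight = 10.3/25.6 = 0.4023; after-tax cost = 3.68% × (1 − 21%) = 2.9072%.
WACC = 0.5117 × 12.5400% + 0.0859 × 9.0000% + 0.4023 × 2.9072% = 8.3601%.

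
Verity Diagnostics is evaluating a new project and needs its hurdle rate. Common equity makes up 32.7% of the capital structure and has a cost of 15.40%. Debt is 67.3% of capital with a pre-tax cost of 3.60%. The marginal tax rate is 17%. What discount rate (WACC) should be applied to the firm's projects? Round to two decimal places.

7.05%

After-tax cost of debt = 3.6% × (1 − 17%) = 2.9880%.
WACC = 0.327 × 15.4000% + 0.673 × 2.9880% = 7.0467%.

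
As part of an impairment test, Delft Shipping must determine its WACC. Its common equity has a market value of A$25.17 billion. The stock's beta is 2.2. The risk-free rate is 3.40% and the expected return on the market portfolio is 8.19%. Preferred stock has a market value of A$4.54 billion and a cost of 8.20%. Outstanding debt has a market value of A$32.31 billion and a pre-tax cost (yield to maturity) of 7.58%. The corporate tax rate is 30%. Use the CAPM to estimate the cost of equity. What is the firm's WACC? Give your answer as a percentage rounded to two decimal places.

9.02%

Market risk premium = 8.19% − 3.4% = 4.79%.
Cost of equity via CAPM: Re = 3.4% + 2.2 × 4.79% = 13.9380%.
Total capital V = 25.17 + 4.54 + 32.31 = 62.02.
Equity: weight = 25.17/62.02 = 0.4058; cost = 13.938%.
Preferred: weight = 4.54/62.02 = 0.0732; cost = 8.2%.
Debt: weight = 32.31/62.02 = 0.5210; after-tax cost = 7.58% × (1 − 30%) = 5.3060%.
WACC = 0.4058 × 13.9380% + 0.0732 × 8.2000% + 0.5210 × 5.3060% = 9.0210%.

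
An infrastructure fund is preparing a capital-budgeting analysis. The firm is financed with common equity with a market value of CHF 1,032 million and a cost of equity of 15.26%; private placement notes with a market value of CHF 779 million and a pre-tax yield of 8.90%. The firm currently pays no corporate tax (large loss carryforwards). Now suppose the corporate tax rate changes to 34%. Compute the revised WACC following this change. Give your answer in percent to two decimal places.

11.22%

After the change:
Total capital V = 1032 + 779 = 1811.
Equity: weight = 1032/1811 = 0.5699; cost = 15.26%.
Private placement notes: weight = 779/1811 = 0.4301; after-tax cost = 8.9% × (1 − 34%) = 5.8740%.
WACC = 0.5699 × 15.2600% + 0.4301 × 5.8740% = 11.2226%.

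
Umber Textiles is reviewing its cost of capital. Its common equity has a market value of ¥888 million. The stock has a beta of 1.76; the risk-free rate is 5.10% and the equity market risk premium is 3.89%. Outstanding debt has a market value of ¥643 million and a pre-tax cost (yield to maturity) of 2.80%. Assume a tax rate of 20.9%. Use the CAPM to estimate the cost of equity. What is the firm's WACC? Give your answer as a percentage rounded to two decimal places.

Cost of equity via CAPM: Re = 5.1% + 1.76 × 3.89% = 11.9464%.
Total capital V = 888 + 643 = 1531.
Equity: weight = 888/1531 = 0.5800; cost = 11.9464%.
Debt: weight = 643/1531 = 0.4200; after-tax cost = 2.8% × (1 − 20.9%) = 2.2148%.
WACC = 0.5800 × 11.9464% + 0.4200 × 2.2148% = 7.8593%.

7.86%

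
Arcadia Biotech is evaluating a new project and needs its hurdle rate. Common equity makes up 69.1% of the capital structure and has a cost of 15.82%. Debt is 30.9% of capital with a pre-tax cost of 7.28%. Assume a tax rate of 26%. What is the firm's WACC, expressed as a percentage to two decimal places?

12.60%

After-tax cost of debt = 7.28% × (1 − 26%) = 5.3872%.
WACC = 0.691 × 15.8200% + 0.309 × 5.3872% = 12.5963%.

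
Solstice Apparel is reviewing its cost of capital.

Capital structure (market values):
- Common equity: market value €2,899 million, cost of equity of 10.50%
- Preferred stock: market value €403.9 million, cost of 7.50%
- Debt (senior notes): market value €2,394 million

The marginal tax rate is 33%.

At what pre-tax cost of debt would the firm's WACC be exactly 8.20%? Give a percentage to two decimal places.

8.26%

Total capital V = 2899 + 403.9 + 2394 = 5696.9.
Equity weight = 2899/5696.9 = 0.5089.
Preferred weight = 403.9/5696.9 = 0.0709.
Senior notes weight = 2394/5696.9 = 0.4202.
Equity contribution = 0.5089 × 10.5% = 5.3432%.
Preferred contribution = 0.0709 × 7.5% = 0.5317%.
Remaining for debt = 8.2% − 5.8749% = 2.3251%.
Rd × (1 − 33%) × 0.4202 = 2.3251%  ⇒  Rd = 8.2581%.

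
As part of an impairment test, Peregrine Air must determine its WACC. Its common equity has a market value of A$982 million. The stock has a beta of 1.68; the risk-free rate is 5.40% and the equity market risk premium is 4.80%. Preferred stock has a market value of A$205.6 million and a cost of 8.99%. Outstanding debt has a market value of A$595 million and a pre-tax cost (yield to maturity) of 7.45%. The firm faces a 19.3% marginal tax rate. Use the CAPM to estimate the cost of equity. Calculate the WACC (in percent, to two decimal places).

10.46%

Cost of equity via CAPM: Re = 5.4% + 1.68 × 4.8% = 13.4640%.
Total capital V = 982 + 205.6 + 595 = 1782.6.
Equity: weight = 982/1782.6 = 0.5509; cost = 13.464%.
Preferred: weight = 205.6/1782.6 = 0.1153; cost = 8.99%.
Debt: weight = 595/1782.6 = 0.3338; after-tax cost = 7.45% × (1 − 19.3%) = 6.0122%.
WACC = 0.5509 × 13.4640% + 0.1153 × 8.9900% + 0.3338 × 6.0122% = 10.4607%.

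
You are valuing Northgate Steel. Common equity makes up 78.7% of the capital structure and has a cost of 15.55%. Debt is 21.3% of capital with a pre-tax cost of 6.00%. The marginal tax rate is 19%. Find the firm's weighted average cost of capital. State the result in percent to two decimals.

13.27%

After-tax cost of debt = 6% × (1 − 19%) = 4.8600%.
WACC = 0.787 × 15.5500% + 0.213 × 4.8600% = 13.2730%.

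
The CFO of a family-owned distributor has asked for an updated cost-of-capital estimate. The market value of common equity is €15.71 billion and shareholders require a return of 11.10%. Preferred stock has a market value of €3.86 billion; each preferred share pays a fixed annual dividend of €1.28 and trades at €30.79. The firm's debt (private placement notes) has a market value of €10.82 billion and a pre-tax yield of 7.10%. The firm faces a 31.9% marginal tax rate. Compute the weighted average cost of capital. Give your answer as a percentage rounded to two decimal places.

Cost of preferred: Rp = 1.28 / 30.79 = 4.1572%.
Total capital V = 15.71 + 3.86 + 10.82 = 30.39.
Equity: weight = 15.71/30.39 = 0.5169; cost = 11.1%.
Preferred: weight = 3.86/30.39 = 0.1270; cost = 4.1572%.
Private placement notes: weight = 10.82/30.39 = 0.3560; after-tax cost = 7.1% × (1 − 31.9%) = 4.8351%.
WACC = 0.5169 × 11.1000% + 0.1270 × 4.1572% + 0.3560 × 4.8351% = 7.9876%.

7.99%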